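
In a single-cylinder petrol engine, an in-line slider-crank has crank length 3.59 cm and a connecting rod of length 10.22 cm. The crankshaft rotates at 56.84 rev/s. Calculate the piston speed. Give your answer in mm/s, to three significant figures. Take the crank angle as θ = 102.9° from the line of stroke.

11500

ω = 2π·56.8 = 357.1 rad/s
For an in-line slider-crank, x = r cosθ + √(L² − r² sin²θ), so v = −rω sinθ·[1 + r cosθ/√(L² − r² sin²θ)].
With r = 0.0359 m, L = 0.1022 m, θ = 102.9°: √(L² − r² sin²θ) = 0.096022 m.
v = −0.0359·357.1·0.97476·[1 + 0.0359·-0.22325/0.096022] = -11.454 m/s.
|v| = 11.454 m/s = 11454 mm/s.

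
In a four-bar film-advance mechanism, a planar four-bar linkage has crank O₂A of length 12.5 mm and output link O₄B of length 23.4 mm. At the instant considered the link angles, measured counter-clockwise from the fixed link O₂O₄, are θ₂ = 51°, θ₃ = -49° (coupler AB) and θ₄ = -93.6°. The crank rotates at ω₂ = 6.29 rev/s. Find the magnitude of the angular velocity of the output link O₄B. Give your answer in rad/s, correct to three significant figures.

ω₂ = 39.52 rad/s (from 6.29 rev/s).
Differentiating the loop-closure r₂e^{iθ₂}+r₃e^{iθ₃}=r₁+r₄e^{iθ₄} gives r₂ω₂e^{iθ₂}+r₃ω₃e^{iθ₃}=r₄ω₄e^{iθ₄}.
Eliminating the other unknown: ω₄ = r₂ω₂ sin(θ₂−θ₃) / [r₄ sin(θ₄−θ₃)].
Numerator sine = +0.98481; denominator sine = -0.70215.
Result = 0.0125·39.52·(+0.98481) / (0.0234·(-0.70215)) = -29.61 rad/s; magnitude 29.61 rad/s.

29.6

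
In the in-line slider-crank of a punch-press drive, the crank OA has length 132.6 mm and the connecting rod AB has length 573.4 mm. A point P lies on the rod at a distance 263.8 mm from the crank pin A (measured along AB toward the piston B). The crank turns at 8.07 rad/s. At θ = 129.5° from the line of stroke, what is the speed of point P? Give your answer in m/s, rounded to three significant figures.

ω = 8.07 rad/s.  Crank-pin speed |V_A| = rω = 1.0701 m/s, perpendicular to OA.
Rod angle: sinφ = −(r/L) sinθ ⇒ φ = -10.279°; ω_rod = −rω cosθ/√(L²−r²sin²θ) = +1.2064 rad/s.
V_P = V_A + ω_rod × AP, with AP = 0.2638 m along the rod.
Components: V_Px = −rω sinθ − a·ω_rod·sinφ = -0.76891 m/s;  V_Py = rω cosθ + a·ω_rod·cosφ = -0.36751 m/s.
|V_P| = √(V_Px² + V_Py²) = 0.85223 m/s.

0.852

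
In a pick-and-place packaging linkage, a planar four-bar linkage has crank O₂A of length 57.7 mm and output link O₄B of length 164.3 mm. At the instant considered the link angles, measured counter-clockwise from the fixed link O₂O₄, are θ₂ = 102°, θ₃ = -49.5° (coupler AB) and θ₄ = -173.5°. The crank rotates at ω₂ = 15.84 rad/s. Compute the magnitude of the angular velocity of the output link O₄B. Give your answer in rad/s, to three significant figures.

3.20

ω₂ = 15.84 rad/s
Differentiating the loop-closure r₂e^{iθ₂}+r₃e^{iθ₃}=r₁+r₄e^{iθ₄} gives r₂ω₂e^{iθ₂}+r₃ω₃e^{iθ₃}=r₄ω₄e^{iθ₄}.
Eliminating the other unknown: ω₄ = r₂ω₂ sin(θ₂−θ₃) / [r₄ sin(θ₄−θ₃)].
Numerator sine = +0.47716; denominator sine = -0.82904.
Result = 0.0577·15.84·(+0.47716) / (0.1643·(-0.82904)) = -3.2017 rad/s; magnitude 3.2017 rad/s.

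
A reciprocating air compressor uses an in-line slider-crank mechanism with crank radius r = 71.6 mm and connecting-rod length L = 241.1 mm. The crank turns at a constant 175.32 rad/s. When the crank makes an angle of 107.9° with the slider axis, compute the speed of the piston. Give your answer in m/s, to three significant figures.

ω = 175.3 rad/s
For an in-line slider-crank, x = r cosθ + √(L² − r² sin²θ), so v = −rω sinθ·[1 + r cosθ/√(L² − r² sin²θ)].
With r = 0.0716 m, L = 0.2411 m, θ = 107.9°: √(L² − r² sin²θ) = 0.23127 m.
v = −0.0716·175.3·0.95159·[1 + 0.0716·-0.30736/0.23127] = -10.809 m/s.
|v| = 10.809 m/s.

10.8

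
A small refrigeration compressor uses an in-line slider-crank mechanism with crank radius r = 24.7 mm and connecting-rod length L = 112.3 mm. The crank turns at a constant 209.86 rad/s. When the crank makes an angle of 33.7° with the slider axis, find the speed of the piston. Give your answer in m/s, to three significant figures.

3.41

ω = 209.9 rad/s
For an in-line slider-crank, x = r cosθ + √(L² − r² sin²θ), so v = −rω sinθ·[1 + r cosθ/√(L² − r² sin²θ)].
With r = 0.0247 m, L = 0.1123 m, θ = 33.7°: √(L² − r² sin²θ) = 0.11146 m.
v = −0.0247·209.9·0.55484·[1 + 0.0247·0.83195/0.11146] = -3.4063 m/s.
|v| = 3.4063 m/s.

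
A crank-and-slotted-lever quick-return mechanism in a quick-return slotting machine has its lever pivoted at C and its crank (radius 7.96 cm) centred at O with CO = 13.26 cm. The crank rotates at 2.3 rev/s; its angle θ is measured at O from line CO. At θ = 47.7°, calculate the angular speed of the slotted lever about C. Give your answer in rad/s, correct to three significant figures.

5.09

ω = 14.45 rad/s (from 2.3 rev/s).
Crank pin A relative to C: A = (d + r cosθ, r sinθ); lever angle φ = atan2(r sinθ, d + r cosθ).
Differentiating tanφ: φ̇ = rω(d cosθ + r)/(d² + r² + 2dr cosθ).
d² + r² + 2dr cosθ = |CA|² = 0.0381262 m²;  d cosθ + r = +0.16884 m.
|ω_lever| = |0.0796·14.45·+0.16884| / 0.0381262 = 5.0942 rad/s.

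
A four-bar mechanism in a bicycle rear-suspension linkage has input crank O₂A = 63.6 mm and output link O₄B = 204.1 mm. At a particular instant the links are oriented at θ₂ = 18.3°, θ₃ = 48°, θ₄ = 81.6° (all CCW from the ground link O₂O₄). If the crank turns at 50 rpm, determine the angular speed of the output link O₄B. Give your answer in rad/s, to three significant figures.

1.46

ω₂ = 5.236 rad/s (from 50 rpm).
Differentiating the loop-closure r₂e^{iθ₂}+r₃e^{iθ₃}=r₁+r₄e^{iθ₄} gives r₂ω₂e^{iθ₂}+r₃ω₃e^{iθ₃}=r₄ω₄e^{iθ₄}.
Eliminating the other unknown: ω₄ = r₂ω₂ sin(θ₂−θ₃) / [r₄ sin(θ₄−θ₃)].
Numerator sine = -0.49546; denominator sine = +0.55339.
Result = 0.0636·5.236·(-0.49546) / (0.2041·(+0.55339)) = -1.4608 rad/s; magnitude 1.4608 rad/s.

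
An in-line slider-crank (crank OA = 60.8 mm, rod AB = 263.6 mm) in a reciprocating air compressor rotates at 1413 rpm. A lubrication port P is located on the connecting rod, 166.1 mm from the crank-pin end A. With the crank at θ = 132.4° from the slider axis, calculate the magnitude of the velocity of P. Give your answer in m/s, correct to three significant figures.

6.39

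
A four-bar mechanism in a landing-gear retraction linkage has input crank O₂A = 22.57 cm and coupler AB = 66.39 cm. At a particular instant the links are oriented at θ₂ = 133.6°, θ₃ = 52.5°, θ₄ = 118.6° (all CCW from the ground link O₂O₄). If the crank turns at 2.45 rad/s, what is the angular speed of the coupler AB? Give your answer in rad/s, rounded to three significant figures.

0.236

ω₂ = 2.45 rad/s
Differentiating the loop-closure r₂e^{iθ₂}+r₃e^{iθ₃}=r₁+r₄e^{iθ₄} gives r₂ω₂e^{iθ₂}+r₃ω₃e^{iθ₃}=r₄ω₄e^{iθ₄}.
Eliminating the other unknown: ω₃ = r₂ω₂ sin(θ₄−θ₂) / [r₃ sin(θ₃−θ₄)].
Numerator sine = -0.25882; denominator sine = -0.91425.
Result = 0.2257·2.45·(-0.25882) / (0.6639·(-0.91425)) = +0.23579 rad/s; magnitude 0.23579 rad/s.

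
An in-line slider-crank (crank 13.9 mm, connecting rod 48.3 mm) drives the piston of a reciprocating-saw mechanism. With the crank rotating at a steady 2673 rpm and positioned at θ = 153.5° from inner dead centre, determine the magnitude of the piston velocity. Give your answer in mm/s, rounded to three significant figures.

1290

ω = 2π·2673/60 = 279.9 rad/s
For an in-line slider-crank, x = r cosθ + √(L² − r² sin²θ), so v = −rω sinθ·[1 + r cosθ/√(L² − r² sin²θ)].
With r = 0.0139 m, L = 0.0483 m, θ = 153.5°: √(L² − r² sin²θ) = 0.0479 m.
v = −0.0139·279.9·0.44620·[1 + 0.0139·-0.89493/0.0479] = -1.2852 m/s.
|v| = 1.2852 m/s = 1285.2 mm/s.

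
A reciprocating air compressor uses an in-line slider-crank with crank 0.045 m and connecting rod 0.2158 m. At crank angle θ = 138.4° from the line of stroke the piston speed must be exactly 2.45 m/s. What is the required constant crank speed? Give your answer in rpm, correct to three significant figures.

929

For an in-line slider-crank, |v_piston| = rω|sinθ|·[1 + r cosθ/√(L² − r² sin²θ)].
With r = 0.045 m, L = 0.2158 m, θ = 138.4°: the bracketed kinematic factor |dx/dθ| = 0.025173 m.
ω = v/|dx/dθ| = 2.45/0.025173 = 97.328 rad/s.
N = 60ω/(2π) = 929.42 rpm.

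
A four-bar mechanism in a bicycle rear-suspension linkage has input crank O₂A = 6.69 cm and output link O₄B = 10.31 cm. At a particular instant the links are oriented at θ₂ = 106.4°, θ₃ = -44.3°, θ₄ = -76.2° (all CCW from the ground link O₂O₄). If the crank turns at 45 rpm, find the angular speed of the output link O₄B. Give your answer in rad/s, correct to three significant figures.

ω₂ = 4.712 rad/s (from 45 rpm).
Differentiating the loop-closure r₂e^{iθ₂}+r₃e^{iθ₃}=r₁+r₄e^{iθ₄} gives r₂ω₂e^{iθ₂}+r₃ω₃e^{iθ₃}=r₄ω₄e^{iθ₄}.
Eliminating the other unknown: ω₄ = r₂ω₂ sin(θ₂−θ₃) / [r₄ sin(θ₄−θ₃)].
Numerator sine = +0.48938; denominator sine = -0.52844.
Result = 0.0669·4.712·(+0.48938) / (0.1031·(-0.52844)) = -2.8318 rad/s; magnitude 2.8318 rad/s.

2.83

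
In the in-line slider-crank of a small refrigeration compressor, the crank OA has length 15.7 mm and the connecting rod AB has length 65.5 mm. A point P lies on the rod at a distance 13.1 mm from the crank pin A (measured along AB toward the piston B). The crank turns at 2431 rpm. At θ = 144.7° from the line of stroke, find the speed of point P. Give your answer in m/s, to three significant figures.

3.43

ω = 254.6 rad/s.  Crank-pin speed |V_A| = rω = 3.9968 m/s, perpendicular to OA.
Rod angle: sinφ = −(r/L) sinθ ⇒ φ = -7.962°; ω_rod = −rω cosθ/√(L²−r²sin²θ) = +50.285 rad/s.
V_P = V_A + ω_rod × AP, with AP = 0.0131 m along the rod.
Components: V_Px = −rω sinθ − a·ω_rod·sinφ = -2.2183 m/s;  V_Py = rω cosθ + a·ω_rod·cosφ = -2.6096 m/s.
|V_P| = √(V_Px² + V_Py²) = 3.425 m/s.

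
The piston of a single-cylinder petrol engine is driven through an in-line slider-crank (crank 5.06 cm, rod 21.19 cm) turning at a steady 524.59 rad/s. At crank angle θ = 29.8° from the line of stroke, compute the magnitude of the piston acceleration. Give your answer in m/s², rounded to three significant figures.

13800

ω = 524.6 rad/s
x(θ) = r cosθ + √(L² − r² sin²θ); with ω constant, a = ω²·d²x/dθ².
d²x/dθ² = −r cosθ − r²(cos2θ)/√u − r⁴ sin²2θ/(4u^{3/2}),  u = L² − r² sin²θ = 0.0442692 m².
Substituting r = 0.0506 m, L = 0.2119 m, θ = 29.8°: d²x/dθ² = -0.050198 m.
a = ω²·d²x/dθ² = (524.6)²·(-0.050198) = -13814 m/s²;  |a| = 13814 m/s².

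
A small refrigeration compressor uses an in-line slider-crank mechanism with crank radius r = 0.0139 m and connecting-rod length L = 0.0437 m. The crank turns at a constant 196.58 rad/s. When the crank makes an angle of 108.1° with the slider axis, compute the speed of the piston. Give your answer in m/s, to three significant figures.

ω = 196.6 rad/s
For an in-line slider-crank, x = r cosθ + √(L² − r² sin²θ), so v = −rω sinθ·[1 + r cosθ/√(L² − r² sin²θ)].
With r = 0.0139 m, L = 0.0437 m, θ = 108.1°: √(L² − r² sin²θ) = 0.041655 m.
v = −0.0139·196.6·0.95052·[1 + 0.0139·-0.31068/0.041655] = -2.328 m/s.
|v| = 2.328 m/s.

2.33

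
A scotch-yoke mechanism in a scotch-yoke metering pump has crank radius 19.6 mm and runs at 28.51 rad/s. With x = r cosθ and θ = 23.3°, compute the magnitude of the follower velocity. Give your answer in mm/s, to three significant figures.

ω = 28.51 rad/s
x = r cosθ ⇒ ẋ = −rω sinθ.
|v| = rω|sinθ| = 0.0196·28.51·|sin 23.3°| = 0.22103 m/s = 221.03 mm/s.

221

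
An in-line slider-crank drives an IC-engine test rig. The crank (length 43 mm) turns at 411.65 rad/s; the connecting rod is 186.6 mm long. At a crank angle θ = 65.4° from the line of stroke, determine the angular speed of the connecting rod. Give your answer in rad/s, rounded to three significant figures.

ω = 411.6 rad/s
The rod makes angle φ with the slider axis where L sinφ = r sinθ; differentiating, L cosφ·φ̇ = r ω cosθ.
L cosφ = √(L² − r² sin²θ) = 0.18246 m.
|ω_rod| = r ω |cosθ| / √(L² − r² sin²θ) = 0.043·411.6·0.41628/0.18246 = 40.385 rad/s.

40.4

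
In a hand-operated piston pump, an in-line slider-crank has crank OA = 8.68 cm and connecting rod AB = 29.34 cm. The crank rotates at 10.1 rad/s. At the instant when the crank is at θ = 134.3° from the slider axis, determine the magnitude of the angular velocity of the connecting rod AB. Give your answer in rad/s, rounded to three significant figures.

ω = 10.1 rad/s
The rod makes angle φ with the slider axis where L sinφ = r sinθ; differentiating, L cosφ·φ̇ = r ω cosθ.
L cosφ = √(L² − r² sin²θ) = 0.28675 m.
|ω_rod| = r ω |cosθ| / √(L² − r² sin²θ) = 0.0868·10.1·0.69842/0.28675 = 2.1353 rad/s.

2.14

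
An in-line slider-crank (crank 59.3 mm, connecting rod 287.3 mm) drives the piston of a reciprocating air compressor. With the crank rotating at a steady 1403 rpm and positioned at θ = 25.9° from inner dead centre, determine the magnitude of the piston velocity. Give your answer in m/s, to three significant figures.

4.52

ω = 2π·1403/60 = 146.9 rad/s
For an in-line slider-crank, x = r cosθ + √(L² − r² sin²θ), so v = −rω sinθ·[1 + r cosθ/√(L² − r² sin²θ)].
With r = 0.0593 m, L = 0.2873 m, θ = 25.9°: √(L² − r² sin²θ) = 0.28613 m.
v = −0.0593·146.9·0.43680·[1 + 0.0593·0.89956/0.28613] = -4.5151 m/s.
|v| = 4.5151 m/s.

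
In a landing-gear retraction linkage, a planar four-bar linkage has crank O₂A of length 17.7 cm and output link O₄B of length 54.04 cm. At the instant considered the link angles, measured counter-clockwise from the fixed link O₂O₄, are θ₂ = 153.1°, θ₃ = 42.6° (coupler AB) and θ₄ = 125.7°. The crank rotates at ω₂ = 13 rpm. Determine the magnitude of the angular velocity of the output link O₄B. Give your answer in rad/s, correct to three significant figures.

0.421

ω₂ = 1.361 rad/s (from 13 rpm).
Differentiating the loop-closure r₂e^{iθ₂}+r₃e^{iθ₃}=r₁+r₄e^{iθ₄} gives r₂ω₂e^{iθ₂}+r₃ω₃e^{iθ₃}=r₄ω₄e^{iθ₄}.
Eliminating the other unknown: ω₄ = r₂ω₂ sin(θ₂−θ₃) / [r₄ sin(θ₄−θ₃)].
Numerator sine = +0.93667; denominator sine = +0.99276.
Result = 0.177·1.361·(+0.93667) / (0.5404·(+0.99276)) = +0.4207 rad/s; magnitude 0.4207 rad/s.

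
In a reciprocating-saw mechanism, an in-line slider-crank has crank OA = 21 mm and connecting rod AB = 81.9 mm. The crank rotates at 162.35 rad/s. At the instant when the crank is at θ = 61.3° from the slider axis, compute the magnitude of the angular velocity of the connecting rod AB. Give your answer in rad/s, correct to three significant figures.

ω = 162.3 rad/s
The rod makes angle φ with the slider axis where L sinφ = r sinθ; differentiating, L cosφ·φ̇ = r ω cosθ.
L cosφ = √(L² − r² sin²θ) = 0.079802 m.
|ω_rod| = r ω |cosθ| / √(L² − r² sin²θ) = 0.021·162.3·0.48022/0.079802 = 20.516 rad/s.

20.5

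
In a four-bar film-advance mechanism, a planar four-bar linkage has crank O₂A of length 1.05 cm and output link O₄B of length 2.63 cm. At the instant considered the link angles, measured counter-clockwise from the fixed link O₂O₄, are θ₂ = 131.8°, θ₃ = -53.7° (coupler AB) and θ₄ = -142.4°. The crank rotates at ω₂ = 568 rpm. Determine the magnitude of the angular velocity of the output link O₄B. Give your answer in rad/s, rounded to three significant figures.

2.28

ω₂ = 59.48 rad/s (from 568 rpm).
Differentiating the loop-closure r₂e^{iθ₂}+r₃e^{iθ₃}=r₁+r₄e^{iθ₄} gives r₂ω₂e^{iθ₂}+r₃ω₃e^{iθ₃}=r₄ω₄e^{iθ₄}.
Eliminating the other unknown: ω₄ = r₂ω₂ sin(θ₂−θ₃) / [r₄ sin(θ₄−θ₃)].
Numerator sine = -0.09585; denominator sine = -0.99974.
Result = 0.0105·59.48·(-0.09585) / (0.0263·(-0.99974)) = +2.2766 rad/s; magnitude 2.2766 rad/s.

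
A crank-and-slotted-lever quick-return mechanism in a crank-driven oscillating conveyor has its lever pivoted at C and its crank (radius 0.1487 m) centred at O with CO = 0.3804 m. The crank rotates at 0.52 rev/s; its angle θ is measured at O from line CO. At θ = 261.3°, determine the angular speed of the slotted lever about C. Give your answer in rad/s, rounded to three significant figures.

ω = 3.267 rad/s (from 0.52 rev/s).
Crank pin A relative to C: A = (d + r cosθ, r sinθ); lever angle φ = atan2(r sinθ, d + r cosθ).
Differentiating tanφ: φ̇ = rω(d cosθ + r)/(d² + r² + 2dr cosθ).
d² + r² + 2dr cosθ = |CA|² = 0.149704 m²;  d cosθ + r = +0.09116 m.
|ω_lever| = |0.1487·3.267·+0.09116| / 0.149704 = 0.29585 rad/s.

0.296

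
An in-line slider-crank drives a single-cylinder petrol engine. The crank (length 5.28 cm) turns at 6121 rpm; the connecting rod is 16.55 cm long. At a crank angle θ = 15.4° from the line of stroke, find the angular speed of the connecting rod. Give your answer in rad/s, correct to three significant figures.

ω = 641 rad/s (converted from 6121 rpm).
The rod makes angle φ with the slider axis where L sinφ = r sinθ; differentiating, L cosφ·φ̇ = r ω cosθ.
L cosφ = √(L² − r² sin²θ) = 0.1649 m.
|ω_rod| = r ω |cosθ| / √(L² − r² sin²θ) = 0.0528·641·0.96410/0.1649 = 197.87 rad/s.

198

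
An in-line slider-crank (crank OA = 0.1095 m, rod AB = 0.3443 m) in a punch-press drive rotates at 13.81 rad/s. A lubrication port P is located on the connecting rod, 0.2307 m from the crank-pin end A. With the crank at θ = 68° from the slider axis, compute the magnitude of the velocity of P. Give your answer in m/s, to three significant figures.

ω = 13.81 rad/s.  Crank-pin speed |V_A| = rω = 1.5122 m/s, perpendicular to OA.
Rod angle: sinφ = −(r/L) sinθ ⇒ φ = -17.150°; ω_rod = −rω cosθ/√(L²−r²sin²θ) = -1.7219 rad/s.
V_P = V_A + ω_rod × AP, with AP = 0.2307 m along the rod.
Components: V_Px = −rω sinθ − a·ω_rod·sinφ = -1.5192 m/s;  V_Py = rω cosθ + a·ω_rod·cosφ = +0.18691 m/s.
|V_P| = √(V_Px² + V_Py²) = 1.5307 m/s.

1.53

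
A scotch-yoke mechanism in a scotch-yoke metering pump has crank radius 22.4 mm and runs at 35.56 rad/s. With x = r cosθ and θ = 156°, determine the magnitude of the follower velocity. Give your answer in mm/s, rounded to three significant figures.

ω = 35.56 rad/s
x = r cosθ ⇒ ẋ = −rω sinθ.
|v| = rω|sinθ| = 0.0224·35.56·|sin 156°| = 0.32398 m/s = 323.98 mm/s.

324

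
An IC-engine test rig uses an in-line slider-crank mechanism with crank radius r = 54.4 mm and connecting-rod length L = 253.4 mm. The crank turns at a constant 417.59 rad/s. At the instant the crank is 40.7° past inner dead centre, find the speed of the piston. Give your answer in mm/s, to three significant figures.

17200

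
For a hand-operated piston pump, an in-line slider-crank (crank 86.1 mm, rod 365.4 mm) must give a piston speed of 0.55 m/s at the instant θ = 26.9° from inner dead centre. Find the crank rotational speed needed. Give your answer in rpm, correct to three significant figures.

For an in-line slider-crank, |v_piston| = rω|sinθ|·[1 + r cosθ/√(L² − r² sin²θ)].
With r = 0.0861 m, L = 0.3654 m, θ = 26.9°: the bracketed kinematic factor |dx/dθ| = 0.047187 m.
ω = v/|dx/dθ| = 0.55/0.047187 = 11.656 rad/s.
N = 60ω/(2π) = 111.3 rpm.

111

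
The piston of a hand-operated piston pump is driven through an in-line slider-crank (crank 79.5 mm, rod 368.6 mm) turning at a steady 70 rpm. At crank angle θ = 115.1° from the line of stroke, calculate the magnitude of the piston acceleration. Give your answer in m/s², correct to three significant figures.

2.41

ω = 2π·70/60 = 7.33 rad/s
x(θ) = r cosθ + √(L² − r² sin²θ); with ω constant, a = ω²·d²x/dθ².
d²x/dθ² = −r cosθ − r²(cos2θ)/√u − r⁴ sin²2θ/(4u^{3/2}),  u = L² − r² sin²θ = 0.130683 m².
Substituting r = 0.0795 m, L = 0.3686 m, θ = 115.1°: d²x/dθ² = +0.04479 m.
a = ω²·d²x/dθ² = (7.33)²·(+0.04479) = +2.4068 m/s²;  |a| = 2.4068 m/s².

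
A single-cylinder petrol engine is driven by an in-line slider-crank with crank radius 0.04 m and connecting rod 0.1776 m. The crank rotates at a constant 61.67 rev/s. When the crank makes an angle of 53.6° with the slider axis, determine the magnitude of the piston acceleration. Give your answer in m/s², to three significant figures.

3170

ω = 2π·61.7 = 387.5 rad/s
x(θ) = r cosθ + √(L² − r² sin²θ); with ω constant, a = ω²·d²x/dθ².
d²x/dθ² = −r cosθ − r²(cos2θ)/√u − r⁴ sin²2θ/(4u^{3/2}),  u = L² − r² sin²θ = 0.0305052 m².
Substituting r = 0.04 m, L = 0.1776 m, θ = 53.6°: d²x/dθ² = -0.021137 m.
a = ω²·d²x/dθ² = (387.5)²·(-0.021137) = -3173.7 m/s²;  |a| = 3173.7 m/s².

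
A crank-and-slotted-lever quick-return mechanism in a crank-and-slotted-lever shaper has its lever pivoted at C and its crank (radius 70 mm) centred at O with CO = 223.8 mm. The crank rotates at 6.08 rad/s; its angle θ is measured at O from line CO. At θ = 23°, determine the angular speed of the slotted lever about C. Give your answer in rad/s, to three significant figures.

ω = 6.08 rad/s
Crank pin A relative to C: A = (d + r cosθ, r sinθ); lever angle φ = atan2(r sinθ, d + r cosθ).
Differentiating tanφ: φ̇ = rω(d cosθ + r)/(d² + r² + 2dr cosθ).
d² + r² + 2dr cosθ = |CA|² = 0.0838277 m²;  d cosθ + r = +0.27601 m.
|ω_lever| = |0.07·6.08·+0.27601| / 0.0838277 = 1.4013 rad/s.

1.40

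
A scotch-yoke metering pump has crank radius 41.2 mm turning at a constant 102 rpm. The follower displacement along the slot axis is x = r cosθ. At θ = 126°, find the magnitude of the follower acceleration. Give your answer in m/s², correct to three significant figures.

ω = 10.68 rad/s (from 102 rpm).
x = r cosθ ⇒ ẍ = −rω² cosθ (ω constant).
|a| = rω²|cosθ| = 0.0412·(10.68)²·|cos 126°| = 2.763 m/s².

2.76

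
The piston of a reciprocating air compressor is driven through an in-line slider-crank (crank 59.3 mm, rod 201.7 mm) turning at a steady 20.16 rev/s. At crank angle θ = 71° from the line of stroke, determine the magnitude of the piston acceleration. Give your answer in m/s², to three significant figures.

82.9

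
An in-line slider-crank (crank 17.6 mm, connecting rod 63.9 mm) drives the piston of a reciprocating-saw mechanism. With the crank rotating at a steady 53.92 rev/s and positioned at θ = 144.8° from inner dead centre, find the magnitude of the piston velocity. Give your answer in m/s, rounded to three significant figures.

2.65

ω = 2π·53.9 = 338.8 rad/s
For an in-line slider-crank, x = r cosθ + √(L² − r² sin²θ), so v = −rω sinθ·[1 + r cosθ/√(L² − r² sin²θ)].
With r = 0.0176 m, L = 0.0639 m, θ = 144.8°: √(L² − r² sin²θ) = 0.063089 m.
v = −0.0176·338.8·0.57643·[1 + 0.0176·-0.81714/0.063089] = -2.6536 m/s.
|v| = 2.6536 m/s.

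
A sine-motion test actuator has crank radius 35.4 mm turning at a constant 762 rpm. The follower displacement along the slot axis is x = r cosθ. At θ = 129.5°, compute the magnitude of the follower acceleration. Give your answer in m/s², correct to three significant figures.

143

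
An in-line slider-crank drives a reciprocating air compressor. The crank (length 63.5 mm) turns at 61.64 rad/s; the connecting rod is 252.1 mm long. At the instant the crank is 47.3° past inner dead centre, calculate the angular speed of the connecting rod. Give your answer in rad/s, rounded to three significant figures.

ω = 61.64 rad/s
The rod makes angle φ with the slider axis where L sinφ = r sinθ; differentiating, L cosφ·φ̇ = r ω cosθ.
L cosφ = √(L² − r² sin²θ) = 0.24774 m.
|ω_rod| = r ω |cosθ| / √(L² − r² sin²θ) = 0.0635·61.64·0.67816/0.24774 = 10.714 rad/s.

10.7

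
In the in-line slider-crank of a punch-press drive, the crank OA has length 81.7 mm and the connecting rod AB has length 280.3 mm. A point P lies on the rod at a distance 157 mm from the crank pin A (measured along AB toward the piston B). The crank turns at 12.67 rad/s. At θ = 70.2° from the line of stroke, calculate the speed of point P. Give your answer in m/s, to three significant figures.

1.04

ω = 12.67 rad/s.  Crank-pin speed |V_A| = rω = 1.0351 m/s, perpendicular to OA.
Rod angle: sinφ = −(r/L) sinθ ⇒ φ = -15.917°; ω_rod = −rω cosθ/√(L²−r²sin²θ) = -1.3008 rad/s.
V_P = V_A + ω_rod × AP, with AP = 0.157 m along the rod.
Components: V_Px = −rω sinθ − a·ω_rod·sinφ = -1.03 m/s;  V_Py = rω cosθ + a·ω_rod·cosφ = +0.15424 m/s.
|V_P| = √(V_Px² + V_Py²) = 1.0414 m/s.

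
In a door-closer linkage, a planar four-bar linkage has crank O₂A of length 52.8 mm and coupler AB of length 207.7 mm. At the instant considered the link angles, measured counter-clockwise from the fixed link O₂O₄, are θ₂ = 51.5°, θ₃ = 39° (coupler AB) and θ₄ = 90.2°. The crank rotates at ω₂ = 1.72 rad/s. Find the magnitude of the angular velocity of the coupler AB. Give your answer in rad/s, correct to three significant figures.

0.351

ω₂ = 1.72 rad/s
Differentiating the loop-closure r₂e^{iθ₂}+r₃e^{iθ₃}=r₁+r₄e^{iθ₄} gives r₂ω₂e^{iθ₂}+r₃ω₃e^{iθ₃}=r₄ω₄e^{iθ₄}.
Eliminating the other unknown: ω₃ = r₂ω₂ sin(θ₄−θ₂) / [r₃ sin(θ₃−θ₄)].
Numerator sine = +0.62524; denominator sine = -0.77934.
Result = 0.0528·1.72·(+0.62524) / (0.2077·(-0.77934)) = -0.35079 rad/s; magnitude 0.35079 rad/s.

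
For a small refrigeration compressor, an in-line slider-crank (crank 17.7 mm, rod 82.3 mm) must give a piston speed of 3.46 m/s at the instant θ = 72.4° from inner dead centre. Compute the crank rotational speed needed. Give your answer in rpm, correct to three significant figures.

For an in-line slider-crank, |v_piston| = rω|sinθ|·[1 + r cosθ/√(L² − r² sin²θ)].
With r = 0.0177 m, L = 0.0823 m, θ = 72.4°: the bracketed kinematic factor |dx/dθ| = 0.017992 m.
ω = v/|dx/dθ| = 3.46/0.017992 = 192.3 rad/s.
N = 60ω/(2π) = 1836.4 rpm.

1840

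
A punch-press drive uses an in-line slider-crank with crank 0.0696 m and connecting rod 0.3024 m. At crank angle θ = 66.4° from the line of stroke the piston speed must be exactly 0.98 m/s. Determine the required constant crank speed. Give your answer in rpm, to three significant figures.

134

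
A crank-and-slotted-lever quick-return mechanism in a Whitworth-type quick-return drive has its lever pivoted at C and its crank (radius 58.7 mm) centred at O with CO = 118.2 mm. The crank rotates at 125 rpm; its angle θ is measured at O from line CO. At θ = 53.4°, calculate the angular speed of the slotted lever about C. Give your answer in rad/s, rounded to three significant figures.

3.86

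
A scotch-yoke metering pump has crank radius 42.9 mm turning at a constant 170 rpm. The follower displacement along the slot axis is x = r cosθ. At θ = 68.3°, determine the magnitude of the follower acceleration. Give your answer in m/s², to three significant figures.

ω = 17.8 rad/s (from 170 rpm).
x = r cosθ ⇒ ẍ = −rω² cosθ (ω constant).
|a| = rω²|cosθ| = 0.0429·(17.8)²·|cos 68.3°| = 5.0271 m/s².

5.03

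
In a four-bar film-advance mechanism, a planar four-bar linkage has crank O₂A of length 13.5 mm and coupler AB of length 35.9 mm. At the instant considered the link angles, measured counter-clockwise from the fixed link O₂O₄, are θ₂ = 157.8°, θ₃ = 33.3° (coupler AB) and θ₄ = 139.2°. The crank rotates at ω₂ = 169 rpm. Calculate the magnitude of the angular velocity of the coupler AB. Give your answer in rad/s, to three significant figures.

ω₂ = 17.7 rad/s (from 169 rpm).
Differentiating the loop-closure r₂e^{iθ₂}+r₃e^{iθ₃}=r₁+r₄e^{iθ₄} gives r₂ω₂e^{iθ₂}+r₃ω₃e^{iθ₃}=r₄ω₄e^{iθ₄}.
Eliminating the other unknown: ω₃ = r₂ω₂ sin(θ₄−θ₂) / [r₃ sin(θ₃−θ₄)].
Numerator sine = -0.31896; denominator sine = -0.96174.
Result = 0.0135·17.7·(-0.31896) / (0.0359·(-0.96174)) = +2.2071 rad/s; magnitude 2.2071 rad/s.

2.21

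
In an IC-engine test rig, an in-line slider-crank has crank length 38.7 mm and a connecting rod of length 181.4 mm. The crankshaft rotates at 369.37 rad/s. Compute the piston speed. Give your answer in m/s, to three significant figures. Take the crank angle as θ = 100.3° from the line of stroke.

ω = 369.4 rad/s
For an in-line slider-crank, x = r cosθ + √(L² − r² sin²θ), so v = −rω sinθ·[1 + r cosθ/√(L² − r² sin²θ)].
With r = 0.0387 m, L = 0.1814 m, θ = 100.3°: √(L² − r² sin²θ) = 0.17736 m.
v = −0.0387·369.4·0.98389·[1 + 0.0387·-0.17880/0.17736] = -13.516 m/s.
|v| = 13.516 m/s.

13.5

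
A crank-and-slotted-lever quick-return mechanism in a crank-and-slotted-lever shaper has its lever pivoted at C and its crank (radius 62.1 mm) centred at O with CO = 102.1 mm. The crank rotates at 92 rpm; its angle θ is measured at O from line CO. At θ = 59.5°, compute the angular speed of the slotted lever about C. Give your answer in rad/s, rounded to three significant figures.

3.29

ω = 9.634 rad/s (from 92 rpm).
Crank pin A relative to C: A = (d + r cosθ, r sinθ); lever angle φ = atan2(r sinθ, d + r cosθ).
Differentiating tanφ: φ̇ = rω(d cosθ + r)/(d² + r² + 2dr cosθ).
d² + r² + 2dr cosθ = |CA|² = 0.0207168 m²;  d cosθ + r = +0.11392 m.
|ω_lever| = |0.0621·9.634·+0.11392| / 0.0207168 = 3.2899 rad/s.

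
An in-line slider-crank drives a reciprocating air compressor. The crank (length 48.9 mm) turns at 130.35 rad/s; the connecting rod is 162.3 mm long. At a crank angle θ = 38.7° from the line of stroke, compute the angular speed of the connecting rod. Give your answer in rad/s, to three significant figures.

ω = 130.3 rad/s
The rod makes angle φ with the slider axis where L sinφ = r sinθ; differentiating, L cosφ·φ̇ = r ω cosθ.
L cosφ = √(L² − r² sin²θ) = 0.15939 m.
|ω_rod| = r ω |cosθ| / √(L² − r² sin²θ) = 0.0489·130.3·0.78043/0.15939 = 31.209 rad/s.

31.2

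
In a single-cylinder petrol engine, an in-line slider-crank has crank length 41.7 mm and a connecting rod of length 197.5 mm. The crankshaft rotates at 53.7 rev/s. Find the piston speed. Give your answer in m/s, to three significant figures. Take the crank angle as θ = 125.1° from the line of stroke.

ω = 2π·53.7 = 337.4 rad/s
For an in-line slider-crank, x = r cosθ + √(L² − r² sin²θ), so v = −rω sinθ·[1 + r cosθ/√(L² − r² sin²θ)].
With r = 0.0417 m, L = 0.1975 m, θ = 125.1°: √(L² − r² sin²θ) = 0.19453 m.
v = −0.0417·337.4·0.81815·[1 + 0.0417·-0.57501/0.19453] = -10.092 m/s.
|v| = 10.092 m/s.

10.1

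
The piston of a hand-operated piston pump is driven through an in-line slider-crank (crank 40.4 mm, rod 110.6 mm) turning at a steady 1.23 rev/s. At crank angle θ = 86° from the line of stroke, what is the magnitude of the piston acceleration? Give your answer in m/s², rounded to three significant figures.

0.768

ω = 2π·1.23 = 7.728 rad/s
x(θ) = r cosθ + √(L² − r² sin²θ); with ω constant, a = ω²·d²x/dθ².
d²x/dθ² = −r cosθ − r²(cos2θ)/√u − r⁴ sin²2θ/(4u^{3/2}),  u = L² − r² sin²θ = 0.0106081 m².
Substituting r = 0.0404 m, L = 0.1106 m, θ = 86°: d²x/dθ² = +0.012863 m.
a = ω²·d²x/dθ² = (7.728)²·(+0.012863) = +0.76825 m/s²;  |a| = 0.76825 m/s².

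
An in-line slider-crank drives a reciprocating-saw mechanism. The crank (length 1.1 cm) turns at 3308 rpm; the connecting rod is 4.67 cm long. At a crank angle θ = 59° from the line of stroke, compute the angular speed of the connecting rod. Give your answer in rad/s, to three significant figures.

ω = 346.4 rad/s (converted from 3308 rpm).
The rod makes angle φ with the slider axis where L sinφ = r sinθ; differentiating, L cosφ·φ̇ = r ω cosθ.
L cosφ = √(L² − r² sin²θ) = 0.045738 m.
|ω_rod| = r ω |cosθ| / √(L² − r² sin²θ) = 0.011·346.4·0.51504/0.045738 = 42.909 rad/s.

42.9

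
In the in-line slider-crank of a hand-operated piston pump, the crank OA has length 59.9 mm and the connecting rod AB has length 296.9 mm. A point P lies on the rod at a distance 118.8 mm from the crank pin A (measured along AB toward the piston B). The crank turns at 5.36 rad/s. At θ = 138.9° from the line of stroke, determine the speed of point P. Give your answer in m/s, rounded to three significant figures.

ω = 5.36 rad/s.  Crank-pin speed |V_A| = rω = 0.32106 m/s, perpendicular to OA.
Rod angle: sinφ = −(r/L) sinθ ⇒ φ = -7.621°; ω_rod = −rω cosθ/√(L²−r²sin²θ) = +0.82216 rad/s.
V_P = V_A + ω_rod × AP, with AP = 0.1188 m along the rod.
Components: V_Px = −rω sinθ − a·ω_rod·sinφ = -0.19811 m/s;  V_Py = rω cosθ + a·ω_rod·cosφ = -0.14513 m/s.
|V_P| = √(V_Px² + V_Py²) = 0.24558 m/s.

0.246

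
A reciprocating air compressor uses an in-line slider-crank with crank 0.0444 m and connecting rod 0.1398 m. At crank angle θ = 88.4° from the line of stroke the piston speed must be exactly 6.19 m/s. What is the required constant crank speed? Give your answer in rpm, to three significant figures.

For an in-line slider-crank, |v_piston| = rω|sinθ|·[1 + r cosθ/√(L² − r² sin²θ)].
With r = 0.0444 m, L = 0.1398 m, θ = 88.4°: the bracketed kinematic factor |dx/dθ| = 0.044798 m.
ω = v/|dx/dθ| = 6.19/0.044798 = 138.18 rad/s.
N = 60ω/(2π) = 1319.5 rpm.

1320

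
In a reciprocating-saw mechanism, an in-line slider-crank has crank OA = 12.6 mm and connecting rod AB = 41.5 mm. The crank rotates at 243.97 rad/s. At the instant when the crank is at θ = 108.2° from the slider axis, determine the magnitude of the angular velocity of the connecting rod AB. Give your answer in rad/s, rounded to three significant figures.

24.2

ω = 244 rad/s
The rod makes angle φ with the slider axis where L sinφ = r sinθ; differentiating, L cosφ·φ̇ = r ω cosθ.
L cosφ = √(L² − r² sin²θ) = 0.039736 m.
|ω_rod| = r ω |cosθ| / √(L² − r² sin²θ) = 0.0126·244·0.31233/0.039736 = 24.162 rad/s.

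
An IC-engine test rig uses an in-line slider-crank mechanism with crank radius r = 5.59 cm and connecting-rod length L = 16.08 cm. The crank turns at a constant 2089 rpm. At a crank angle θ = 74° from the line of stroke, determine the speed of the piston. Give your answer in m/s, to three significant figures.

ω = 2π·2089/60 = 218.8 rad/s
For an in-line slider-crank, x = r cosθ + √(L² − r² sin²θ), so v = −rω sinθ·[1 + r cosθ/√(L² − r² sin²θ)].
With r = 0.0559 m, L = 0.1608 m, θ = 74°: √(L² − r² sin²θ) = 0.15156 m.
v = −0.0559·218.8·0.96126·[1 + 0.0559·0.27564/0.15156] = -12.95 m/s.
|v| = 12.95 m/s.

13.0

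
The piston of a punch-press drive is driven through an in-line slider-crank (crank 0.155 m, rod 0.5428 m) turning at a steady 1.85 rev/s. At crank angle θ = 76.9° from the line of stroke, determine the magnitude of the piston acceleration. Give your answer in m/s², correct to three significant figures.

0.813

ω = 2π·1.85 = 11.62 rad/s
x(θ) = r cosθ + √(L² − r² sin²θ); with ω constant, a = ω²·d²x/dθ².
d²x/dθ² = −r cosθ − r²(cos2θ)/√u − r⁴ sin²2θ/(4u^{3/2}),  u = L² − r² sin²θ = 0.271841 m².
Substituting r = 0.155 m, L = 0.5428 m, θ = 76.9°: d²x/dθ² = +0.0060156 m.
a = ω²·d²x/dθ² = (11.62)²·(+0.0060156) = +0.8128 m/s²;  |a| = 0.8128 m/s².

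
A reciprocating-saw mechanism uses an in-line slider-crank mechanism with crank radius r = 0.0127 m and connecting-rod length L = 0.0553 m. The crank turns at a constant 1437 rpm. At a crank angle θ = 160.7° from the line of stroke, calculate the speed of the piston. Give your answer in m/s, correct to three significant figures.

0.494

ω = 2π·1437/60 = 150.5 rad/s
For an in-line slider-crank, x = r cosθ + √(L² − r² sin²θ), so v = −rω sinθ·[1 + r cosθ/√(L² − r² sin²θ)].
With r = 0.0127 m, L = 0.0553 m, θ = 160.7°: √(L² − r² sin²θ) = 0.05514 m.
v = −0.0127·150.5·0.33051·[1 + 0.0127·-0.94380/0.05514] = -0.49435 m/s.
|v| = 0.49435 m/s.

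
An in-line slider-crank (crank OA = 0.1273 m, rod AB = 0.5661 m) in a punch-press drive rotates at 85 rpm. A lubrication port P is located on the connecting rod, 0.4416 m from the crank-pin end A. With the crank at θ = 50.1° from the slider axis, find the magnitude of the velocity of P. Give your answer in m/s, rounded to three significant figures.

0.982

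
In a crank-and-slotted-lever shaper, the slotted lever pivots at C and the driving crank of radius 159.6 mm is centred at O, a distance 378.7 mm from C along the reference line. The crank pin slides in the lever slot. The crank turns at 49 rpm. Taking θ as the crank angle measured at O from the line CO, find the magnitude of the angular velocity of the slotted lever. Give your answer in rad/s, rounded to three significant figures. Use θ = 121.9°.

0.316

ω = 5.131 rad/s (from 49 rpm).
Crank pin A relative to C: A = (d + r cosθ, r sinθ); lever angle φ = atan2(r sinθ, d + r cosθ).
Differentiating tanφ: φ̇ = rω(d cosθ + r)/(d² + r² + 2dr cosθ).
d² + r² + 2dr cosθ = |CA|² = 0.105008 m²;  d cosθ + r = -0.04052 m.
|ω_lever| = |0.1596·5.131·-0.04052| / 0.105008 = 0.31601 rad/s.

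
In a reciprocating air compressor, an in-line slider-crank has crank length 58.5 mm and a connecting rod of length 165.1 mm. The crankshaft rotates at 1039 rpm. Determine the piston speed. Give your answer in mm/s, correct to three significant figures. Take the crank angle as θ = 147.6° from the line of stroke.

ω = 2π·1039/60 = 108.8 rad/s
For an in-line slider-crank, x = r cosθ + √(L² − r² sin²θ), so v = −rω sinθ·[1 + r cosθ/√(L² − r² sin²θ)].
With r = 0.0585 m, L = 0.1651 m, θ = 147.6°: √(L² − r² sin²θ) = 0.1621 m.
v = −0.0585·108.8·0.53583·[1 + 0.0585·-0.84433/0.1621] = -2.3713 m/s.
|v| = 2.3713 m/s = 2371.3 mm/s.

2370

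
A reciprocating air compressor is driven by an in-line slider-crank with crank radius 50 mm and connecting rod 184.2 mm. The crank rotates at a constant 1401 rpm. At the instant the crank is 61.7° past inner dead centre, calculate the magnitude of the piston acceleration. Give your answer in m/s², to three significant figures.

349

ω = 2π·1401/60 = 146.7 rad/s
x(θ) = r cosθ + √(L² − r² sin²θ); with ω constant, a = ω²·d²x/dθ².
d²x/dθ² = −r cosθ − r²(cos2θ)/√u − r⁴ sin²2θ/(4u^{3/2}),  u = L² − r² sin²θ = 0.0319915 m².
Substituting r = 0.05 m, L = 0.1842 m, θ = 61.7°: d²x/dθ² = -0.016201 m.
a = ω²·d²x/dθ² = (146.7)²·(-0.016201) = -348.71 m/s²;  |a| = 348.71 m/s².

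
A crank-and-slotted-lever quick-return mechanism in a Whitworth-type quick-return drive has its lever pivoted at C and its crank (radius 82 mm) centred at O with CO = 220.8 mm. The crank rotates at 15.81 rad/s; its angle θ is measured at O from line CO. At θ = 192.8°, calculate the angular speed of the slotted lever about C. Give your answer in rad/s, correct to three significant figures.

ω = 15.81 rad/s
Crank pin A relative to C: A = (d + r cosθ, r sinθ); lever angle φ = atan2(r sinθ, d + r cosθ).
Differentiating tanφ: φ̇ = rω(d cosθ + r)/(d² + r² + 2dr cosθ).
d² + r² + 2dr cosθ = |CA|² = 0.0201653 m²;  d cosθ + r = -0.13331 m.
|ω_lever| = |0.082·15.81·-0.13331| / 0.0201653 = 8.5706 rad/s.

8.57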